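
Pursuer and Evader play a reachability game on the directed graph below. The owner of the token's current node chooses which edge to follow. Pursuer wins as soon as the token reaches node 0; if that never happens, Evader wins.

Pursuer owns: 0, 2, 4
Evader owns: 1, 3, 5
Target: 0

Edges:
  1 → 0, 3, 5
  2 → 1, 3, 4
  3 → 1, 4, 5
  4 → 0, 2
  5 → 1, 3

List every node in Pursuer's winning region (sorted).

A0 = {0}
A1: add {4} — 4 (Pursuer) has 4→0.
A2: add {2} — 2 (Pursuer) has 2→4.
A3 = A2; e.g. 1 (Evader) can still go to 3. Fixed point.
Pursuer's winning region = {0, 2, 4}.

0, 2, 4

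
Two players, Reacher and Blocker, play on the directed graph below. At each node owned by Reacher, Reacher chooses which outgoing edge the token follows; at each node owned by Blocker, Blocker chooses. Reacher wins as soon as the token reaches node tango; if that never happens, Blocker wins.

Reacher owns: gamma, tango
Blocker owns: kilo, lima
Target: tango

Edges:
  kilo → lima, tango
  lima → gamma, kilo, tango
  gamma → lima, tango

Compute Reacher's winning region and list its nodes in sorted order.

gamma, tango

A0 = {tango}
A1: add {gamma} — gamma (Reacher) has gamma→tango.
A2 = A1; e.g. lima (Blocker) can still go to kilo. Fixed point.
Reacher's winning region = {gamma, tango}.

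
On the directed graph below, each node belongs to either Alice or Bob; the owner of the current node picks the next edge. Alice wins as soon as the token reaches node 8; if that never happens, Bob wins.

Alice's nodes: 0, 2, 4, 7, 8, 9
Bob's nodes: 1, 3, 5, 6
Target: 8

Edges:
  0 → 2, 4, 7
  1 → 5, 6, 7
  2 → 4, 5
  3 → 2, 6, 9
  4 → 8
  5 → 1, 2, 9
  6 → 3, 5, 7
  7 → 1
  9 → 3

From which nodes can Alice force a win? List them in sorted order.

A0 = {8}
A1: add {4} — 4 (Alice) has 4→8.
A2: add {0, 2} — 0 (Alice) has 0→4; 2 (Alice) has 2→4.
A3 = A2; e.g. 1 (Bob) can still go to 5. Fixed point.
Alice's winning region = {0, 2, 4, 8}.

0, 2, 4, 8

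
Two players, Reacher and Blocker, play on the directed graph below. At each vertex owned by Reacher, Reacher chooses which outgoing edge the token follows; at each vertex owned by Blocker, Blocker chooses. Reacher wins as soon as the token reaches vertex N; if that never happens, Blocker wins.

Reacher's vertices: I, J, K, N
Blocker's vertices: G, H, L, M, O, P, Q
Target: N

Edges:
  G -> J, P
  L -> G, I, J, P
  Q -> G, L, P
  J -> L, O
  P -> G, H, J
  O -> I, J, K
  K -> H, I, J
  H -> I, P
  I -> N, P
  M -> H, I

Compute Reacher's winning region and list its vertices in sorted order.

I, K, N

A0 = {N}
A1: add {I} — I (Reacher) has I→N.
A2: add {K} — K (Reacher) has K→I.
A3 = A2; e.g. G (Blocker) can still go to J. Fixed point.
Reacher's winning region = {I, K, N}.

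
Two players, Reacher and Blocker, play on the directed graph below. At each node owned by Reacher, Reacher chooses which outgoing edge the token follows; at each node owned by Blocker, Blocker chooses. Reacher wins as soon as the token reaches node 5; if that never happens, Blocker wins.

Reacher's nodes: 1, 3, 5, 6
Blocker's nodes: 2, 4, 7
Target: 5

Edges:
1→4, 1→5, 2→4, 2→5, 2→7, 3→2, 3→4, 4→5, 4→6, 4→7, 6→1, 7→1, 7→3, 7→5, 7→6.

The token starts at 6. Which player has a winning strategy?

Reacher

A0 = {5}
A1: add {1} — 1 (Reacher) has 1→5.
A2: add {6} — 6 (Reacher) has 6→1.
A3 = A2; e.g. 2 (Blocker) can still go to 4. Fixed point.
6 ∈ A2, so Reacher can force the target.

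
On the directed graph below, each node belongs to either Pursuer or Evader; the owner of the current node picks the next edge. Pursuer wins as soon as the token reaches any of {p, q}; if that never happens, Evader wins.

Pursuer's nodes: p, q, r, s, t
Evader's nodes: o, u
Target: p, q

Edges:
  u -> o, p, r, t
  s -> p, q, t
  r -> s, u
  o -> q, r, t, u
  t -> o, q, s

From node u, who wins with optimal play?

Evader

A0 = {p, q}
A1: add {s, t} — s (Pursuer) has s→p; t (Pursuer) has t→q.
A2: add {r} — r (Pursuer) has r→s.
A3 = A2; e.g. o (Evader) can still go to u. Fixed point.
u never enters the attractor, so Evader can avoid the target forever.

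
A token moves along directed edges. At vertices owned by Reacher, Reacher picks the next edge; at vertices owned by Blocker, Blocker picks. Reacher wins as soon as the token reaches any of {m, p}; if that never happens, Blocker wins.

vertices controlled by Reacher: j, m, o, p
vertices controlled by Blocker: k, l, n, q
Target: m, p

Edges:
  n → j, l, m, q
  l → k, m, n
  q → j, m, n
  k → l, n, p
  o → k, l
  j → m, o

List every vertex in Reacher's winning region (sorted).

j, m, p

A0 = {m, p}
A1: add {j} — j (Reacher) has j→m.
A2 = A1; e.g. k (Blocker) can still go to l. Fixed point.
Reacher's winning region = {j, m, p}.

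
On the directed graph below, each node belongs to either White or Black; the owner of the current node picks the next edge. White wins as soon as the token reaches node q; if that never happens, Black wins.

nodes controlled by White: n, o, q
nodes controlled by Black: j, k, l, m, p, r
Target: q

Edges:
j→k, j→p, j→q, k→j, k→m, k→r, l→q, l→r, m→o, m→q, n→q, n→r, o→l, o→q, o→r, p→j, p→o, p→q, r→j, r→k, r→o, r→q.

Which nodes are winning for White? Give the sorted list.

m, n, o, q

A0 = {q}
A1: add {n, o} — n (White) has n→q; o (White) has o→q.
A2: add {m} — m (Black): all of {o, q} already in.
A3 = A2; e.g. j (Black) can still go to k. Fixed point.
White's winning region = {m, n, o, q}.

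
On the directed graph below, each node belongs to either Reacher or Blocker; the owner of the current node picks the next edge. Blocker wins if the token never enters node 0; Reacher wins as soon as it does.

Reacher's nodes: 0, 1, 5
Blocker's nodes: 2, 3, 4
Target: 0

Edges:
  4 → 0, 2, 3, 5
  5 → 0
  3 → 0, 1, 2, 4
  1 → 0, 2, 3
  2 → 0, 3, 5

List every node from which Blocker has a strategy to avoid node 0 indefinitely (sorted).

2, 3, 4

A0 = {0}
A1: add {1, 5} — 1 (Reacher) has 1→0; 5 (Reacher) has 5→0.
A2 = A1; e.g. 2 (Blocker) can still go to 3. Fixed point.
Reacher's attractor = {0, 1, 5}; Blocker avoids the target exactly from the complement.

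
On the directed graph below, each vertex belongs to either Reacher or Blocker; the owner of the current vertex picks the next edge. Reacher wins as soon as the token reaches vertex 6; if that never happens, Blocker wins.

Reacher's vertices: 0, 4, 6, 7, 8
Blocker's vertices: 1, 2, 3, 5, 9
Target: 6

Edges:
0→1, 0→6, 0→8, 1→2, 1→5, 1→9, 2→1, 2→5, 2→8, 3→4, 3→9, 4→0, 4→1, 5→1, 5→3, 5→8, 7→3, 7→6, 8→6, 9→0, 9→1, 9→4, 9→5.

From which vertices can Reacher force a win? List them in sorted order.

0, 4, 6, 7, 8

A0 = {6}
A1: add {0, 7, 8} — 0 (Reacher) has 0→6; 7 (Reacher) has 7→6; 8 (Reacher) has 8→6.
A2: add {4} — 4 (Reacher) has 4→0.
A3 = A2; e.g. 1 (Blocker) can still go to 2. Fixed point.
Reacher's winning region = {0, 4, 6, 7, 8}.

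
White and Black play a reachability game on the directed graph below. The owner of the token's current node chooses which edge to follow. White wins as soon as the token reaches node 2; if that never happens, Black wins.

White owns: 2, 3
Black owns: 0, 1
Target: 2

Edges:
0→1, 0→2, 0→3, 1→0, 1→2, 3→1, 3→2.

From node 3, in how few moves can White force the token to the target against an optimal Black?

1

A0 = {2}
A1: add {3} — 3 (White) has 3→2.
A2 = A1; e.g. 0 (Black) can still go to 1. Fixed point.
3 enters the attractor at level 1, so White can force the target in 1 move from there.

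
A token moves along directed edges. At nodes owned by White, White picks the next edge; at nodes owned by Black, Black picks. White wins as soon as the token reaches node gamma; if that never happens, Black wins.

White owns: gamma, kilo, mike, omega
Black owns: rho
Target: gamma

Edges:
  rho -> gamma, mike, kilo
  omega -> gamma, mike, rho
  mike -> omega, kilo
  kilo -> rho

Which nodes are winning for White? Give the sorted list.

A0 = {gamma}
A1: add {omega} — omega (White) has omega→gamma.
A2: add {mike} — mike (White) has mike→omega.
A3 = A2; e.g. rho (Black) can still go to kilo. Fixed point.
White's winning region = {gamma, mike, omega}.

gamma, mike, omega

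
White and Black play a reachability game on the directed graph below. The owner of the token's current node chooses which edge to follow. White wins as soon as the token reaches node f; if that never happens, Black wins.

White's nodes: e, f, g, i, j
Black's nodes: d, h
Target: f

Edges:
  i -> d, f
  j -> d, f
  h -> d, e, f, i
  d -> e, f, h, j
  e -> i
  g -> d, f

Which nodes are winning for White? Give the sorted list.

e, f, g, i, j

A0 = {f}
A1: add {g, i, j} — g (White) has g→f; i (White) has i→f; j (White) has j→f.
A2: add {e} — e (White) has e→i.
A3 = A2; e.g. d (Black) can still go to h. Fixed point.
White's winning region = {e, f, g, i, j}.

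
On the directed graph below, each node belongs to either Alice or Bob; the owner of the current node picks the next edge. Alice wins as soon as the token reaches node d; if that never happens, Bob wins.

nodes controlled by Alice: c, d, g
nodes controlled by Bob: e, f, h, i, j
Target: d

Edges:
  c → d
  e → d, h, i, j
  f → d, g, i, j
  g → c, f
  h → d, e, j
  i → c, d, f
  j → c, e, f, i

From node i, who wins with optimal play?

Bob

A0 = {d}
A1: add {c} — c (Alice) has c→d.
A2: add {g} — g (Alice) has g→c.
A3 = A2; e.g. e (Bob) can still go to h. Fixed point.
i never enters the attractor, so Bob can avoid the target forever.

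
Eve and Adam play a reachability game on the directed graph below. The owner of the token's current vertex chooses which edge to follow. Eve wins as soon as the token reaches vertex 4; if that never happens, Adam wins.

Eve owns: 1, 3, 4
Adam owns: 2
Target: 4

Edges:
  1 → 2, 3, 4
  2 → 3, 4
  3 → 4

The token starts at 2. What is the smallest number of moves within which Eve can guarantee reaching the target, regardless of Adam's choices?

A0 = {4}
A1: add {1, 3} — 1 (Eve) has 1→4; 3 (Eve) has 3→4.
A2: add {2} — 2 (Adam): all of {3, 4} already in.
A2 = all vertices. Fixed point.
2 enters the attractor at level 2, so Eve can force the target in 2 moves from there.

2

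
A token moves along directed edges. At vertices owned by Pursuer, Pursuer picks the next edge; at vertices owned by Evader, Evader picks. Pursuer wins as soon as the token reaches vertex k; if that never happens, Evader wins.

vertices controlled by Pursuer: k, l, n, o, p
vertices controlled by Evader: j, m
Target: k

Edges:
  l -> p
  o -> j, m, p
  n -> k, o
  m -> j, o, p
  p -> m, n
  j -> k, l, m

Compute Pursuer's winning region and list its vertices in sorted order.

k, l, n, o, p

A0 = {k}
A1: add {n} — n (Pursuer) has n→k.
A2: add {p} — p (Pursuer) has p→n.
A3: add {l, o} — l (Pursuer) has l→p; o (Pursuer) has o→p.
A4 = A3; e.g. j (Evader) can still go to m. Fixed point.
Pursuer's winning region = {k, l, n, o, p}.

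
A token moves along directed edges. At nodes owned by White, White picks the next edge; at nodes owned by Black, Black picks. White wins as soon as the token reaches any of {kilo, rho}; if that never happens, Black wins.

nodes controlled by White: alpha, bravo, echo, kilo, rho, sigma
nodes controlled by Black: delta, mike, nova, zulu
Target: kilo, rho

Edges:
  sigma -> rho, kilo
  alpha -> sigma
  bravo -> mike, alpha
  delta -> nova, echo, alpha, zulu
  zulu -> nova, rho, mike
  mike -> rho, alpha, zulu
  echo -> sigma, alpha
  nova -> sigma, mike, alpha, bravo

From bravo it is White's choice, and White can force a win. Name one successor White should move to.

A0 = {kilo, rho}
A1: add {sigma} — sigma (White) has sigma→rho.
A2: add {alpha, echo} — echo (White) has echo→sigma; alpha (White) has alpha→sigma.
A3: add {bravo} — bravo (White) has bravo→alpha.
A4 = A3; e.g. nova (Black) can still go to mike. Fixed point.
From bravo, successor alpha is in the attractor (rank 2); the other successor mike is not.

alpha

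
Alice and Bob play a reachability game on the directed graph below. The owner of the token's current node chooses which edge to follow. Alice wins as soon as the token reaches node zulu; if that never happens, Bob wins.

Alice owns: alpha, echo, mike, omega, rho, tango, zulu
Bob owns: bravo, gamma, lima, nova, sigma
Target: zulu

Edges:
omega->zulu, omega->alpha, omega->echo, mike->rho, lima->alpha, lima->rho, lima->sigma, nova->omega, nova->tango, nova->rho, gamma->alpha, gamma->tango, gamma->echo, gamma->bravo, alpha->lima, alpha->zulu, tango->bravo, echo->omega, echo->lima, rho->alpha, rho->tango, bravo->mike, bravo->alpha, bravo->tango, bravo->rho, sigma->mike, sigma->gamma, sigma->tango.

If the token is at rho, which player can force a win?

A0 = {zulu}
A1: add {alpha, omega} — omega (Alice) has omega→zulu; alpha (Alice) has alpha→zulu.
A2: add {echo, rho} — echo (Alice) has echo→omega; rho (Alice) has rho→alpha.
rho ∈ A2, so Alice can force the target.

Alice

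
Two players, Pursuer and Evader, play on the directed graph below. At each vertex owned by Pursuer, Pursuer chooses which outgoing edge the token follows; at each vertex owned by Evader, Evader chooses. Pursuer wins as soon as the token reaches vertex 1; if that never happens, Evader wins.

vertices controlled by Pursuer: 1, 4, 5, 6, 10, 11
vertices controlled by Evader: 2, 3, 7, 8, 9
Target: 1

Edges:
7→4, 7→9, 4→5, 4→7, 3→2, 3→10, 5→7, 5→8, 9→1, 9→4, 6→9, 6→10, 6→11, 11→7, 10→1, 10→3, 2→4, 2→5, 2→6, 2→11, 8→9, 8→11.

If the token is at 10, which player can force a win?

A0 = {1}
A1: add {10} — 10 (Pursuer) has 10→1.
10 ∈ A1, so Pursuer can force the target.

Pursuer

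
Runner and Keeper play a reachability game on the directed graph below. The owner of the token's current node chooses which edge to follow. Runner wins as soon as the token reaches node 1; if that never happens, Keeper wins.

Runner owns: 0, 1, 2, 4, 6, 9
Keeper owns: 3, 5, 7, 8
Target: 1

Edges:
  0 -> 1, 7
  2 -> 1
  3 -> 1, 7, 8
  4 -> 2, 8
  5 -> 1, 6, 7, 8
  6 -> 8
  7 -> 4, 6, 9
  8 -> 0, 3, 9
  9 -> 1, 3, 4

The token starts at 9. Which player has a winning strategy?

A0 = {1}
A1: add {0, 2, 9} — 0 (Runner) has 0→1; 2 (Runner) has 2→1; 9 (Runner) has 9→1.
9 ∈ A1, so Runner can force the target.

Runner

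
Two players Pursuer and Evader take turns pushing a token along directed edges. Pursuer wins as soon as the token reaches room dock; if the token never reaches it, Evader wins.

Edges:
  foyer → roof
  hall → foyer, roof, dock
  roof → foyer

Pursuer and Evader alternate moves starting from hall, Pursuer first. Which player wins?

Track states (vertex, player-to-move).
A0 = {(dock,Pursuer), (dock,Evader)}
A1: add {(hall,Pursuer)}.
(hall,Pursuer) ∈ A1 ⇒ Pursuer forces the target.

Pursuer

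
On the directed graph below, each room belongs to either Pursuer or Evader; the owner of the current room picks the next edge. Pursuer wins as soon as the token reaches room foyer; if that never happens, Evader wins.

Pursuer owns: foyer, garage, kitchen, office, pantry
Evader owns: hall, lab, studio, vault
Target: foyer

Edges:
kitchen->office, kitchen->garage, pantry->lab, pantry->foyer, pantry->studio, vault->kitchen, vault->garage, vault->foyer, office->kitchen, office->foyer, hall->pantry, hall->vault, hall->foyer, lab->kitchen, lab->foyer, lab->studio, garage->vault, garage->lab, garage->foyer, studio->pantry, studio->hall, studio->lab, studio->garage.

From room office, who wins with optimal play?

Pursuer

A0 = {foyer}
A1: add {garage, office, pantry} — pantry (Pursuer) has pantry→foyer; office (Pursuer) has office→foyer; garage (Pursuer) has garage→foyer.
office ∈ A1, so Pursuer can force the target.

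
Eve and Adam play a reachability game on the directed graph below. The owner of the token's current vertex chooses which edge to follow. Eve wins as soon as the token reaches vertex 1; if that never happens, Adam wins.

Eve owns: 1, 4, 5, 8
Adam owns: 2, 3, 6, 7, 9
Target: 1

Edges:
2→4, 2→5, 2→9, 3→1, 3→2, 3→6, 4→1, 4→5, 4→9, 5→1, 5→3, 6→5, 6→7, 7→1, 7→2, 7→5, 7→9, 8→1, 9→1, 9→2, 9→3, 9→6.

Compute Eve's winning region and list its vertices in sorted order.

1, 4, 5, 8

A0 = {1}
A1: add {4, 5, 8} — 4 (Eve) has 4→1; 5 (Eve) has 5→1; 8 (Eve) has 8→1.
A2 = A1; e.g. 2 (Adam) can still go to 9. Fixed point.
Eve's winning region = {1, 4, 5, 8}.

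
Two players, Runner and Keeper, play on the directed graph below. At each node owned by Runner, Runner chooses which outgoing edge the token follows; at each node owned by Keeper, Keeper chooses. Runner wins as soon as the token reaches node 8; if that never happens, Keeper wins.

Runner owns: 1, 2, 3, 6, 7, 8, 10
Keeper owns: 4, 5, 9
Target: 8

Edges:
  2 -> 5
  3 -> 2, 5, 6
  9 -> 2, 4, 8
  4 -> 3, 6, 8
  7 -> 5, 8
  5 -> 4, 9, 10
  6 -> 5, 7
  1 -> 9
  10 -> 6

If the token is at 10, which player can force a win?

Runner

A0 = {8}
A1: add {7} — 7 (Runner) has 7→8.
A2: add {6} — 6 (Runner) has 6→7.
A3: add {3, 10} — 3 (Runner) has 3→6; 10 (Runner) has 10→6.
10 ∈ A3, so Runner can force the target.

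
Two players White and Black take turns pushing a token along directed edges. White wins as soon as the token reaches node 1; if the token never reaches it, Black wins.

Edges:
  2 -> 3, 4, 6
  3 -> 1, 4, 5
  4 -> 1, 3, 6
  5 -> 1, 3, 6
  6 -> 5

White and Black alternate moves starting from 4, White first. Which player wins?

Track states (vertex, player-to-move).
A0 = {(1,White), (1,Black)}
A1: add {(3,White), (4,White), (5,White)}.
(4,White) ∈ A1 ⇒ White forces the target.

White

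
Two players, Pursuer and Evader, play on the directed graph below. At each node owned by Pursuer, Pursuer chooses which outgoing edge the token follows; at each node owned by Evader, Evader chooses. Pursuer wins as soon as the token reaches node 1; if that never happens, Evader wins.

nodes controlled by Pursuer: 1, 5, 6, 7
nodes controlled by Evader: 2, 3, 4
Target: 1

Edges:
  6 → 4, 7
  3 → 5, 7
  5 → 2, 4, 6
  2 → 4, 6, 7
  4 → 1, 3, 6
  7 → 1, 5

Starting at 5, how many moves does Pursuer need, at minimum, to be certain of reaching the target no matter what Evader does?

3

A0 = {1}
A1: add {7} — 7 (Pursuer) has 7→1.
A2: add {6} — 6 (Pursuer) has 6→7.
A3: add {5} — 5 (Pursuer) has 5→6.
5 enters the attractor at level 3, so Pursuer can force the target in 3 moves from there.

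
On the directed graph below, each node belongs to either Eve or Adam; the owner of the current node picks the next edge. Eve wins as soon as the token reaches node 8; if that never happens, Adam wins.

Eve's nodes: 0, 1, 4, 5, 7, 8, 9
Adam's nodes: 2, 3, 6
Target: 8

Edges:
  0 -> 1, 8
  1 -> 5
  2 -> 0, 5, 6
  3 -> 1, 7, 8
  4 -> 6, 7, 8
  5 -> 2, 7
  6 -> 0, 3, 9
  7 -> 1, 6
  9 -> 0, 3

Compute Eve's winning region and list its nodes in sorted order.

0, 4, 8, 9

A0 = {8}
A1: add {0, 4} — 0 (Eve) has 0→8; 4 (Eve) has 4→8.
A2: add {9} — 9 (Eve) has 9→0.
A3 = A2; e.g. 1 (Eve) has no edge into A2. Fixed point.
Eve's winning region = {0, 4, 8, 9}.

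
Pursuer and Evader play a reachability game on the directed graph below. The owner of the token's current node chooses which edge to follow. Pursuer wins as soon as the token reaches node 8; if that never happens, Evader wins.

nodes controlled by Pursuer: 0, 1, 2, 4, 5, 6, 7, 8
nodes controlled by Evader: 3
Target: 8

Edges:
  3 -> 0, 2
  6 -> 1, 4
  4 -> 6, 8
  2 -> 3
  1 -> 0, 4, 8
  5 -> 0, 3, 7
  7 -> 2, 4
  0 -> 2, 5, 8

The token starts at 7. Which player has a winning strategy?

A0 = {8}
A1: add {0, 1, 4} — 0 (Pursuer) has 0→8; 1 (Pursuer) has 1→8; 4 (Pursuer) has 4→8.
A2: add {5, 6, 7} — 5 (Pursuer) has 5→0; 6 (Pursuer) has 6→1; 7 (Pursuer) has 7→4.
A3 = A2; e.g. 2 (Pursuer) has no edge into A2. Fixed point.
7 ∈ A2, so Pursuer can force the target.

Pursuer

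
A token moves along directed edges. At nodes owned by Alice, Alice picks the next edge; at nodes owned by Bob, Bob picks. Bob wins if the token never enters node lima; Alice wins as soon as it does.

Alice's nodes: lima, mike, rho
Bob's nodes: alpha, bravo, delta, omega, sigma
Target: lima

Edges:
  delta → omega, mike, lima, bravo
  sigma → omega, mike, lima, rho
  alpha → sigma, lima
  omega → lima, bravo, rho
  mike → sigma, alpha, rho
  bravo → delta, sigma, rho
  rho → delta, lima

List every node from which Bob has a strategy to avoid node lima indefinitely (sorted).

alpha, bravo, delta, omega, sigma

A0 = {lima}
A1: add {rho} — rho (Alice) has rho→lima.
A2: add {mike} — mike (Alice) has mike→rho.
A3 = A2; e.g. delta (Bob) can still go to omega. Fixed point.
Alice's attractor = {lima, mike, rho}; Bob avoids the target exactly from the complement.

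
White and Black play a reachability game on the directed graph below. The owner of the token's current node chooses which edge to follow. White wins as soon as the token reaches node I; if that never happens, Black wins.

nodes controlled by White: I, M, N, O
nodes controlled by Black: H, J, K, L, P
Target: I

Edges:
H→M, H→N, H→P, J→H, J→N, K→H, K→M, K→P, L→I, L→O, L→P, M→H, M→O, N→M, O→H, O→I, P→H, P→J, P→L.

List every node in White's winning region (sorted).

A0 = {I}
A1: add {O} — O (White) has O→I.
A2: add {M} — M (White) has M→O.
A3: add {N} — N (White) has N→M.
A4 = A3; e.g. H (Black) can still go to P. Fixed point.
White's winning region = {I, M, N, O}.

I, M, N, O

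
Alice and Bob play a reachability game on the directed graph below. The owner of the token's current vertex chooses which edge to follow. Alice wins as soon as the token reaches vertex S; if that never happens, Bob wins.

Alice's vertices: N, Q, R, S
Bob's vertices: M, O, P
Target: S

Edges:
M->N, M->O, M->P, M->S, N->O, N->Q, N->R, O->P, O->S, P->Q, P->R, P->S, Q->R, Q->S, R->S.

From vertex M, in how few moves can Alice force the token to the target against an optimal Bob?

4

A0 = {S}
A1: add {Q, R} — Q (Alice) has Q→S; R (Alice) has R→S.
A2: add {N, P} — N (Alice) has N→Q; P (Bob): all of {Q, R, S} already in.
A3: add {O} — O (Bob): all of {P, S} already in.
A4: add {M} — M (Bob): all of {N, O, P, S} already in.
A4 = all vertices. Fixed point.
M enters the attractor at level 4, so Alice can force the target in 4 moves from there.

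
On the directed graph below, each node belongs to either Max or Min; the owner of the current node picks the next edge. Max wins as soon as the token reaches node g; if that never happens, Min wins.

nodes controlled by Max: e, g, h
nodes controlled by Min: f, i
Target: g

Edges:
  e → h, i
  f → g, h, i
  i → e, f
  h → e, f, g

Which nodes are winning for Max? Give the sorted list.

A0 = {g}
A1: add {h} — h (Max) has h→g.
A2: add {e} — e (Max) has e→h.
A3 = A2; e.g. f (Min) can still go to i. Fixed point.
Max's winning region = {e, g, h}.

e, g, h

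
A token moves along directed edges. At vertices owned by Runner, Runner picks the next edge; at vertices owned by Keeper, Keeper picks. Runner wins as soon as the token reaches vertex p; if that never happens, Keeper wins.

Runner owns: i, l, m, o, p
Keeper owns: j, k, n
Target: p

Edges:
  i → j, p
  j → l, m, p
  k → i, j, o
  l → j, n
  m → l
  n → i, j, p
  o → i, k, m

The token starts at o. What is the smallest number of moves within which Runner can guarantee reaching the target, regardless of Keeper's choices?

2

A0 = {p}
A1: add {i} — i (Runner) has i→p.
A2: add {o} — o (Runner) has o→i.
A3 = A2; e.g. j (Keeper) can still go to l. Fixed point.
o enters the attractor at level 2, so Runner can force the target in 2 moves from there.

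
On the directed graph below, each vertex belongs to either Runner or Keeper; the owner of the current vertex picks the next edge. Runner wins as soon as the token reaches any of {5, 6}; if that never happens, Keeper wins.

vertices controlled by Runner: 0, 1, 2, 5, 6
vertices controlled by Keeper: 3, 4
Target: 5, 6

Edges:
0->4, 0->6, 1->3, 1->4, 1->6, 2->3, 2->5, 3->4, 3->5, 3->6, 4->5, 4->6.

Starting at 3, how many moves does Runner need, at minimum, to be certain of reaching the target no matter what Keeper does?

2

A0 = {5, 6}
A1: add {0, 1, 2, 4} — 0 (Runner) has 0→6; 1 (Runner) has 1→6; 2 (Runner) has 2→5; 4 (Keeper): all of {5, 6} already in.
A2: add {3} — 3 (Keeper): all of {4, 5, 6} already in.
A2 = all vertices. Fixed point.
3 enters the attractor at level 2, so Runner can force the target in 2 moves from there.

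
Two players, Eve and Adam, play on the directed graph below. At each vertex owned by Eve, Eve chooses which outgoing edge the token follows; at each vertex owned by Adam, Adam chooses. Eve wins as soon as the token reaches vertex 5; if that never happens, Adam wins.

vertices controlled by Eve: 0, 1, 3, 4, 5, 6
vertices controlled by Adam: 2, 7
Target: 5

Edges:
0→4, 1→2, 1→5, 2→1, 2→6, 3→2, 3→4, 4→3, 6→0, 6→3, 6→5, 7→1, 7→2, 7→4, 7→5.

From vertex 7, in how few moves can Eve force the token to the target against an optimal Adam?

A0 = {5}
A1: add {1, 6} — 1 (Eve) has 1→5; 6 (Eve) has 6→5.
A2: add {2} — 2 (Adam): all of {1, 6} already in.
A3: add {3} — 3 (Eve) has 3→2.
A4: add {4} — 4 (Eve) has 4→3.
A5: add {0, 7} — 0 (Eve) has 0→4; 7 (Adam): all of {1, 2, 4, 5} already in.
A5 = all vertices. Fixed point.
7 enters the attractor at level 5, so Eve can force the target in 5 moves from there.

5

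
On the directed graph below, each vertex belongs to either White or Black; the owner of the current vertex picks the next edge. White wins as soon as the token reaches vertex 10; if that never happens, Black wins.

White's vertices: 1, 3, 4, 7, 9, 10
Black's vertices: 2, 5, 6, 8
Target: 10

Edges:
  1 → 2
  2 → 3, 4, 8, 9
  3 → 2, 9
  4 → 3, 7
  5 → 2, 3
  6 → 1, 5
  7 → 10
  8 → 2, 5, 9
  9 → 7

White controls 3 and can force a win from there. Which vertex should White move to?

A0 = {10}
A1: add {7} — 7 (White) has 7→10.
A2: add {4, 9} — 4 (White) has 4→7; 9 (White) has 9→7.
A3: add {3} — 3 (White) has 3→9.
A4 = A3; e.g. 1 (White) has no edge into A3. Fixed point.
From 3, successor 9 is in the attractor (rank 2); the other successor 2 is not.

9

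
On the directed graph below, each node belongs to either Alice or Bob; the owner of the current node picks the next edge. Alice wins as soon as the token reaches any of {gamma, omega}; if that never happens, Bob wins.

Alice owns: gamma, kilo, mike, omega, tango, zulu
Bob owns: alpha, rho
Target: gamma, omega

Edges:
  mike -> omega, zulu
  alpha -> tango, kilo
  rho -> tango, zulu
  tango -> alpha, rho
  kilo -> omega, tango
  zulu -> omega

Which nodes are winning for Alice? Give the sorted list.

A0 = {gamma, omega}
A1: add {kilo, mike, zulu} — mike (Alice) has mike→omega; kilo (Alice) has kilo→omega; zulu (Alice) has zulu→omega.
A2 = A1; e.g. alpha (Bob) can still go to tango. Fixed point.
Alice's winning region = {gamma, kilo, mike, omega, zulu}.

gamma, kilo, mike, omega, zulu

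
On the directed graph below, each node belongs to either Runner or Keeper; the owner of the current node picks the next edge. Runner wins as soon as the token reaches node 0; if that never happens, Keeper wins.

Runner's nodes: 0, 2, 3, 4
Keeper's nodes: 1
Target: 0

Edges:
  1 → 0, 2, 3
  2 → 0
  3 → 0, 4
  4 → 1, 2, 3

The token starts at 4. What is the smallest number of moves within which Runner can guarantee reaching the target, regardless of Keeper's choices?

2

A0 = {0}
A1: add {2, 3} — 2 (Runner) has 2→0; 3 (Runner) has 3→0.
A2: add {1, 4} — 1 (Keeper): all of {0, 2, 3} already in; 4 (Runner) has 4→2.
A2 = all vertices. Fixed point.
4 enters the attractor at level 2, so Runner can force the target in 2 moves from there.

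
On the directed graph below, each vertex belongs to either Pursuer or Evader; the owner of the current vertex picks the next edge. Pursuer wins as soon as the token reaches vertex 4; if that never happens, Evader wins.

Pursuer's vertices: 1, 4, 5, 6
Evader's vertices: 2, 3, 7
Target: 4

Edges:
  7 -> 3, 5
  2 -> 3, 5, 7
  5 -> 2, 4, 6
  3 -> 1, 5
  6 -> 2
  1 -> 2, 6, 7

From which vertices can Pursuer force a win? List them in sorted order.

A0 = {4}
A1: add {5} — 5 (Pursuer) has 5→4.
A2 = A1; e.g. 1 (Pursuer) has no edge into A1. Fixed point.
Pursuer's winning region = {4, 5}.

4, 5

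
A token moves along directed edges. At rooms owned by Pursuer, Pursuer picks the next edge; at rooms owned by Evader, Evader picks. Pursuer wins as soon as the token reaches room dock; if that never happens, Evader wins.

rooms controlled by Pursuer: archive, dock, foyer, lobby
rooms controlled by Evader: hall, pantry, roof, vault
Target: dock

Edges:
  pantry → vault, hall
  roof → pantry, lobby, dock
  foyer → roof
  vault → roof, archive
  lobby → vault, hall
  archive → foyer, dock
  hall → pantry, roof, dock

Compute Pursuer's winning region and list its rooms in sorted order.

archive, dock

A0 = {dock}
A1: add {archive} — archive (Pursuer) has archive→dock.
A2 = A1; e.g. pantry (Evader) can still go to vault. Fixed point.
Pursuer's winning region = {archive, dock}.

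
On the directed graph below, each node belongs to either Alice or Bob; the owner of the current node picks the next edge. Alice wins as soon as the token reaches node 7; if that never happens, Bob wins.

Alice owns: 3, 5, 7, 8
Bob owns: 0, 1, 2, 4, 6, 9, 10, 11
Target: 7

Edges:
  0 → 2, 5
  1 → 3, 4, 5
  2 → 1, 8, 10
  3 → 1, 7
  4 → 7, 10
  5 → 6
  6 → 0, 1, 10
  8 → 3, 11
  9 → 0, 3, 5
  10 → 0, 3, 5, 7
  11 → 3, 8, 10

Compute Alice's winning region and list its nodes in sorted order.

A0 = {7}
A1: add {3} — 3 (Alice) has 3→7.
A2: add {8} — 8 (Alice) has 8→3.
A3 = A2; e.g. 0 (Bob) can still go to 2. Fixed point.
Alice's winning region = {3, 7, 8}.

3, 7, 8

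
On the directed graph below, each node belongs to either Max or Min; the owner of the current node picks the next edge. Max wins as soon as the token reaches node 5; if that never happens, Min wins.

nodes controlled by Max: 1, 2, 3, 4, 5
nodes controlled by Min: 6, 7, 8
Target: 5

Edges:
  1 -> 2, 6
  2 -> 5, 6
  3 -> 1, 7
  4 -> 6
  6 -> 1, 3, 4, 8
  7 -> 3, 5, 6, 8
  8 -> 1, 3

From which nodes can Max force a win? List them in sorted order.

1, 2, 3, 5, 8

A0 = {5}
A1: add {2} — 2 (Max) has 2→5.
A2: add {1} — 1 (Max) has 1→2.
A3: add {3} — 3 (Max) has 3→1.
A4: add {8} — 8 (Min): all of {1, 3} already in.
A5 = A4; e.g. 4 (Max) has no edge into A4. Fixed point.
Max's winning region = {1, 2, 3, 5, 8}.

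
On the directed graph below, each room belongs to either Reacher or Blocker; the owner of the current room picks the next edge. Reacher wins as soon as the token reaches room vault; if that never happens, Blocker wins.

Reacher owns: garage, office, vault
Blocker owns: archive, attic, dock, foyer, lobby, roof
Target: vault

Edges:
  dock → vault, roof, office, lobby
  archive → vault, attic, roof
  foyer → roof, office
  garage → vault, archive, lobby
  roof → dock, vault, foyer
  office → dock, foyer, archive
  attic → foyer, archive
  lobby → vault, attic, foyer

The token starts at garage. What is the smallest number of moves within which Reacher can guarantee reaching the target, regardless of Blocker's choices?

A0 = {vault}
A1: add {garage} — garage (Reacher) has garage→vault.
A2 = A1; e.g. dock (Blocker) can still go to roof. Fixed point.
garage enters the attractor at level 1, so Reacher can force the target in 1 move from there.

1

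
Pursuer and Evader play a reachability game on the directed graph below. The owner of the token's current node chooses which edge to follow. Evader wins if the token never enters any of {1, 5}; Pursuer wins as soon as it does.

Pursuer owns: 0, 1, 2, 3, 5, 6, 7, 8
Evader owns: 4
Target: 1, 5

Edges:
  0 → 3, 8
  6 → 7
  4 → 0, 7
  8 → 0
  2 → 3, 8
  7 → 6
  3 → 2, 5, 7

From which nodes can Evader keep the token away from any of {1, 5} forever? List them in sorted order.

A0 = {1, 5}
A1: add {3} — 3 (Pursuer) has 3→5.
A2: add {0, 2} — 0 (Pursuer) has 0→3; 2 (Pursuer) has 2→3.
A3: add {8} — 8 (Pursuer) has 8→0.
A4 = A3; e.g. 4 (Evader) can still go to 7. Fixed point.
Pursuer's attractor = {0, 1, 2, 3, 5, 8}; Evader avoids the target exactly from the complement.

4, 6, 7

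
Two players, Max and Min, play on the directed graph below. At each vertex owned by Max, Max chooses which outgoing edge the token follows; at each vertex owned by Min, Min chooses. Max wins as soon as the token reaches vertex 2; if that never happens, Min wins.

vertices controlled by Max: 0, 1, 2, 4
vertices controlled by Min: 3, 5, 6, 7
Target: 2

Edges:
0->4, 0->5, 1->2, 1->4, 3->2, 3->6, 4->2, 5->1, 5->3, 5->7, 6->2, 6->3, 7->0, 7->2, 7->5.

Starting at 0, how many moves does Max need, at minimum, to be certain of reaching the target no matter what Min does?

2

A0 = {2}
A1: add {1, 4} — 1 (Max) has 1→2; 4 (Max) has 4→2.
A2: add {0} — 0 (Max) has 0→4.
A3 = A2; e.g. 3 (Min) can still go to 6. Fixed point.
0 enters the attractor at level 2, so Max can force the target in 2 moves from there.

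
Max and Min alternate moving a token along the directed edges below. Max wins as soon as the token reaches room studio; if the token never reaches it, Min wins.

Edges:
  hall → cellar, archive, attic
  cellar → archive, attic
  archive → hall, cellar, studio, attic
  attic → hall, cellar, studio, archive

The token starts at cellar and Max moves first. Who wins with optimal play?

Track states (vertex, player-to-move).
A0 = {(studio,Max), (studio,Min)}
A1: add {(archive,Max), (attic,Max)}.
A2: add {(cellar,Min)}.
A3: add {(hall,Max)}.
A4 = A3; e.g. (hall,Min) stays out. (cellar,Max) never enters ⇒ Min avoids the target.

Min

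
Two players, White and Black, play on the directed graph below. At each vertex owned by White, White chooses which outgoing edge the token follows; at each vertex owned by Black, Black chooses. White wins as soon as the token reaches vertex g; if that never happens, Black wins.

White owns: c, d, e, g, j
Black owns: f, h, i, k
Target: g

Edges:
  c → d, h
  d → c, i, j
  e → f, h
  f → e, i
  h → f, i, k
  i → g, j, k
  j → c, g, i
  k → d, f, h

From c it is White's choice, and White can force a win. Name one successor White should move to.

d

A0 = {g}
A1: add {j} — j (White) has j→g.
A2: add {d} — d (White) has d→j.
A3: add {c} — c (White) has c→d.
A4 = A3; e.g. e (White) has no edge into A3. Fixed point.
From c, successor d is in the attractor (rank 2); the other successor h is not.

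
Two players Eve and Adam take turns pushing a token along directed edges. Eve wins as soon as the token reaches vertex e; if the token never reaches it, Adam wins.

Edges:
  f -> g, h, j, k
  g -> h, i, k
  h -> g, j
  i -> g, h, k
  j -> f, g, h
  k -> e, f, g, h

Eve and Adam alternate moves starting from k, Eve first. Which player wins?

Track states (vertex, player-to-move).
A0 = {(e,Eve), (e,Adam)}
A1: add {(k,Eve)}.
(k,Eve) ∈ A1 ⇒ Eve forces the target.

Eve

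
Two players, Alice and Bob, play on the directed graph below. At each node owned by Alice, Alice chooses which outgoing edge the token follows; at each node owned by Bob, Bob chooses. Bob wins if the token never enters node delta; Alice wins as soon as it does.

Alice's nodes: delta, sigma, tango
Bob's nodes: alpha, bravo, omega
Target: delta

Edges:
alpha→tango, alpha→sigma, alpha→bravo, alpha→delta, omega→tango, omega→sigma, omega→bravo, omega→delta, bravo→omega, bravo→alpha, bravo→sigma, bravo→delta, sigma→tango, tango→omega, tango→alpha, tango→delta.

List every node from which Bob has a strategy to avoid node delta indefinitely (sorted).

A0 = {delta}
A1: add {tango} — tango (Alice) has tango→delta.
A2: add {sigma} — sigma (Alice) has sigma→tango.
A3 = A2; e.g. omega (Bob) can still go to bravo. Fixed point.
Alice's attractor = {delta, sigma, tango}; Bob avoids the target exactly from the complement.

alpha, bravo, omega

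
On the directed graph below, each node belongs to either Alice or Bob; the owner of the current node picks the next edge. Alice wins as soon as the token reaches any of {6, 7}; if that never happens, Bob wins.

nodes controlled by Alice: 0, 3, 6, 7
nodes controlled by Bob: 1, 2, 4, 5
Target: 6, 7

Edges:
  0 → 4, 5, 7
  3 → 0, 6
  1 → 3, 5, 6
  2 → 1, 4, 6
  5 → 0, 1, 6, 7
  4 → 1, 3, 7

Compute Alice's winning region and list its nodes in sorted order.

A0 = {6, 7}
A1: add {0, 3} — 0 (Alice) has 0→7; 3 (Alice) has 3→6.
A2 = A1; e.g. 1 (Bob) can still go to 5. Fixed point.
Alice's winning region = {0, 3, 6, 7}.

0, 3, 6, 7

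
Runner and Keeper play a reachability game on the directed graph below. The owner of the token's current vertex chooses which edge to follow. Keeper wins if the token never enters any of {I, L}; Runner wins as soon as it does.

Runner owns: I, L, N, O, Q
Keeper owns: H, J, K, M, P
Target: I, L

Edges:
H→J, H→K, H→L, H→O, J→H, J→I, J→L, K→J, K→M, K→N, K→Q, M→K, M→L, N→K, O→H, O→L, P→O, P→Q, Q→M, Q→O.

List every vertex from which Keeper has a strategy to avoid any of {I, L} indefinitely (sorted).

H, J, K, M, N

A0 = {I, L}
A1: add {O} — O (Runner) has O→L.
A2: add {Q} — Q (Runner) has Q→O.
A3: add {P} — P (Keeper): all of {O, Q} already in.
A4 = A3; e.g. H (Keeper) can still go to J. Fixed point.
Runner's attractor = {I, L, O, P, Q}; Keeper avoids the target exactly from the complement.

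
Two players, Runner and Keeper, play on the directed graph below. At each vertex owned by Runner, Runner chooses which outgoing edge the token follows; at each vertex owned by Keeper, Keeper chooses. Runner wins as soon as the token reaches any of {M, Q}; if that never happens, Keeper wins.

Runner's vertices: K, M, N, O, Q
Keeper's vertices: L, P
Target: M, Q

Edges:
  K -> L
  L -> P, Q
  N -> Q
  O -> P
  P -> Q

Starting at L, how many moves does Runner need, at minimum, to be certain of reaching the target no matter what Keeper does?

2

A0 = {M, Q}
A1: add {N, P} — N (Runner) has N→Q; P (Keeper): all of {Q} already in.
A2: add {L, O} — L (Keeper): all of {P, Q} already in; O (Runner) has O→P.
L enters the attractor at level 2, so Runner can force the target in 2 moves from there.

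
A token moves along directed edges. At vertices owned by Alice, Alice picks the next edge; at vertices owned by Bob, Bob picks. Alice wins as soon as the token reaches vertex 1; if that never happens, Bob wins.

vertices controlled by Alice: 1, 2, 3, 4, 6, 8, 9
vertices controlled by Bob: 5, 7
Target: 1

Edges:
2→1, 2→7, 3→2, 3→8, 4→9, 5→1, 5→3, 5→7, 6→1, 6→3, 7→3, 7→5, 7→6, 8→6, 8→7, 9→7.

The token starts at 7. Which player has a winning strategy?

A0 = {1}
A1: add {2, 6} — 2 (Alice) has 2→1; 6 (Alice) has 6→1.
A2: add {3, 8} — 3 (Alice) has 3→2; 8 (Alice) has 8→6.
A3 = A2; e.g. 4 (Alice) has no edge into A2. Fixed point.
7 never enters the attractor, so Bob can avoid the target forever.

Bob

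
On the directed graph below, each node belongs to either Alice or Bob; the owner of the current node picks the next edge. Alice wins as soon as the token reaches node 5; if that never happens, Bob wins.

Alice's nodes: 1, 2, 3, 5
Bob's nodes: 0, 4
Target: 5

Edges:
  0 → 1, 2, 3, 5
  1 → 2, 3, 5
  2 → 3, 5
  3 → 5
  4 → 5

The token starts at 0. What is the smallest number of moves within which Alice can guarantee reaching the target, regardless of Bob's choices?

A0 = {5}
A1: add {1, 2, 3, 4} — 1 (Alice) has 1→5; 2 (Alice) has 2→5; 3 (Alice) has 3→5; 4 (Bob): all of {5} already in.
A2: add {0} — 0 (Bob): all of {1, 2, 3, 5} already in.
A2 = all vertices. Fixed point.
0 enters the attractor at level 2, so Alice can force the target in 2 moves from there.

2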